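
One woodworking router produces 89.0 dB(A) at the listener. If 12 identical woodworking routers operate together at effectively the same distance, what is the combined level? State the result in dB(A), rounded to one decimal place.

99.8 dB(A)

With 12 equal, uncorrelated contributions the intensity is 12× that of one unit, giving a rise of 10·log₁₀ 12.
L_total = 89.0 + 10·log₁₀(12) = 89.0 + 10.792 = 99.79 dB(A).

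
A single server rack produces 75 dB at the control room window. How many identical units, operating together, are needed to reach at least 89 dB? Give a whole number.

26

Need L₁ + 10·log₁₀ N ≥ 89, i.e. log₁₀ N ≥ 1.40.
N ≥ 10^(14.0/10) = 25.119, so N = 26.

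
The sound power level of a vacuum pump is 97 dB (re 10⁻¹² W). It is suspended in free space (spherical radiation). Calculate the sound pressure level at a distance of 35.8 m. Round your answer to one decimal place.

54.9 dB

Free-field spherical radiation: L_p = L_w − 10·log₁₀(4π·r²), r = 35.8 m.
4π·r² = 1.611e+04 m², 10·log₁₀ of that is 42.070 dB.
L_p = 97 − 42.070 = 54.93 dB.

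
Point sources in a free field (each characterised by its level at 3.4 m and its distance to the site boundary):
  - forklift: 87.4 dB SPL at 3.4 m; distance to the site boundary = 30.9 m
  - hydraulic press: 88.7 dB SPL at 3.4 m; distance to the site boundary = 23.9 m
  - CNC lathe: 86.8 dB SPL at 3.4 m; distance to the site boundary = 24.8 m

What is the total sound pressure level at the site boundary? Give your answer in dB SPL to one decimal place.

74.9 dB SPL

Apply inverse-square spreading to bring every level to the receiver, then sum 10^(L/10).
forklift: 87.4 − 20·log₁₀(30.9/3.4) = 87.4 − 19.17 = 68.23 dB SPL.
hydraulic press: 88.7 − 20·log₁₀(23.9/3.4) = 88.7 − 16.94 = 71.76 dB SPL.
CNC lathe: 86.8 − 20·log₁₀(24.8/3.4) = 86.8 − 17.26 = 69.54 dB SPL.
Σ 10^(L/10) = 3.065e+07 → L_total = 10·log₁₀(3.065e+07) = 74.86 dB SPL.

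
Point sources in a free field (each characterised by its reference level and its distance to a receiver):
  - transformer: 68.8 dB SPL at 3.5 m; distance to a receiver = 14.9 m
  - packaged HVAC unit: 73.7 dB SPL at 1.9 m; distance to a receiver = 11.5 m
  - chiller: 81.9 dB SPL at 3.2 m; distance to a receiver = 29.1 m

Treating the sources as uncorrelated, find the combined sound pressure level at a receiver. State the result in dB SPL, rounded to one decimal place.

64.7 dB SPL

First find each source's level at the receiver (point-source: −20·log₁₀(r/r_ref)), then combine on an intensity basis.
transformer: 68.8 − 20·log₁₀(14.9/3.5) = 68.8 − 12.58 = 56.22 dB SPL.
packaged HVAC unit: 73.7 − 20·log₁₀(11.5/1.9) = 73.7 − 15.64 = 58.06 dB SPL.
chiller: 81.9 − 20·log₁₀(29.1/3.2) = 81.9 − 19.17 = 62.73 dB SPL.
Σ 10^(L/10) = 2.931e+06 → L_total = 10·log₁₀(2.931e+06) = 64.67 dB SPL.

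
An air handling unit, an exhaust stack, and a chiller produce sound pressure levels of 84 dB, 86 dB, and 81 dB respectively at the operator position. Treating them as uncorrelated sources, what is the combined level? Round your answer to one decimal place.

88.9 dB

Incoherent sources combine by intensity addition: L_total = 10·log₁₀(Σ 10^(L_i/10)).
Σ 10^(L/10) = 10^(84/10) + 10^(86/10) + 10^(81/10) = 7.752e+08.
L_total = 10·log₁₀(7.752e+08) = 88.89 dB.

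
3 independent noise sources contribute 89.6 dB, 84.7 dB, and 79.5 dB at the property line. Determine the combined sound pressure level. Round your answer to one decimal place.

For uncorrelated sources the intensities add, so convert each level to linear form, sum, and take 10·log₁₀ of the total.
Σ 10^(L/10) = 10^(89.6/10) + 10^(84.7/10) + 10^(79.5/10) = 1.296e+09.
L_total = 10·log₁₀(1.296e+09) = 91.13 dB.

91.1 dB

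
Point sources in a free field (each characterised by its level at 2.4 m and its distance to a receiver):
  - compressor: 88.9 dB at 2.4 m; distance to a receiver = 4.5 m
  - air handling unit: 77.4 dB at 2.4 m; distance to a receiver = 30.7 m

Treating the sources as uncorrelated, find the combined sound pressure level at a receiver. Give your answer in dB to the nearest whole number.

83 dB

First find each source's level at the receiver (point-source: −20·log₁₀(r/r_ref)), then combine on an intensity basis.
compressor: 88.9 − 20·log₁₀(4.5/2.4) = 88.9 − 5.46 = 83.44 dB.
air handling unit: 77.4 − 20·log₁₀(30.7/2.4) = 77.4 − 22.14 = 55.26 dB.
Σ 10^(L/10) = 2.211e+08 → L_total = 10·log₁₀(2.211e+08) = 83.45 dB.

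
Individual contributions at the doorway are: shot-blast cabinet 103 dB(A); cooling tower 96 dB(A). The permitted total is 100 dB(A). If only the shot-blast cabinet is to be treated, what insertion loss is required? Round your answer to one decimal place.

The untreated sources together contribute 10^(96/10) = 3.981e+09, i.e. 96.00 dB(A).
The limit corresponds to 10^(100/10) = 1.000e+10; subtracting the fixed part leaves 6.019e+09 for the shot-blast cabinet, i.e. 97.80 dB(A).
Required insertion loss = 103 − 97.80 = 5.20 dB.

5.2 dB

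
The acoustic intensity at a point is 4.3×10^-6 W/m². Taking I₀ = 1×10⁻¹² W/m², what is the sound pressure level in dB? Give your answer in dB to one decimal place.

I/I₀ = 4.3×10^-6/10⁻¹² = 4.3×10^6, and L = 10·log₁₀(I/I₀).
L = 10·(0.6335 + 6) = 66.33 dB.

66.3 dB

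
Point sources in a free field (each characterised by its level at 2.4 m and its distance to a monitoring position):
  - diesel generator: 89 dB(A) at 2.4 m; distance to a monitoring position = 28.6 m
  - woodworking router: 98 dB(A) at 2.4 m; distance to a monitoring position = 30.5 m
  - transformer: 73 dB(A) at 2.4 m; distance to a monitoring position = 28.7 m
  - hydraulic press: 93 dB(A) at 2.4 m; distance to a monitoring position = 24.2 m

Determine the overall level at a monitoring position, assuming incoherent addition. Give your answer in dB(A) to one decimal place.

78.1 dB(A)

Propagate each source to the receiver with L = L_ref − 20·log₁₀(r/r_ref), then add intensities.
diesel generator: 89 − 20·log₁₀(28.6/2.4) = 89 − 21.52 = 67.48 dB(A).
woodworking router: 98 − 20·log₁₀(30.5/2.4) = 98 − 22.08 = 75.92 dB(A).
transformer: 73 − 20·log₁₀(28.7/2.4) = 73 − 21.55 = 51.45 dB(A).
hydraulic press: 93 − 20·log₁₀(24.2/2.4) = 93 − 20.07 = 72.93 dB(A).
Σ 10^(L/10) = 6.443e+07 → L_total = 10·log₁₀(6.443e+07) = 78.09 dB(A).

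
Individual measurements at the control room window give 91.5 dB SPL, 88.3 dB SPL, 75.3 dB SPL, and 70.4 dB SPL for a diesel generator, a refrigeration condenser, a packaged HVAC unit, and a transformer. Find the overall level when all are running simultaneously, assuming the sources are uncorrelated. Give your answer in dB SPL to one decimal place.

Incoherent sources combine by intensity addition: L_total = 10·log₁₀(Σ 10^(L_i/10)).
Σ 10^(L/10) = 10^(91.5/10) + 10^(88.3/10) + 10^(75.3/10) + 10^(70.4/10) = 2.133e+09.
L_total = 10·log₁₀(2.133e+09) = 93.29 dB SPL.

93.3 dB SPL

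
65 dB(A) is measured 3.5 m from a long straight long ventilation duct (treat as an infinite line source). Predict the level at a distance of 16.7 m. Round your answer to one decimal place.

Line-source attenuation: ΔL = 10·log₁₀(r₂/r₁) = 10·log₁₀(16.7/3.5) = 6.786 dB.
L₂ = 65 − 10·log₁₀(16.7/3.5) = 65 − 6.786 = 58.21 dB(A).

58.2 dB(A)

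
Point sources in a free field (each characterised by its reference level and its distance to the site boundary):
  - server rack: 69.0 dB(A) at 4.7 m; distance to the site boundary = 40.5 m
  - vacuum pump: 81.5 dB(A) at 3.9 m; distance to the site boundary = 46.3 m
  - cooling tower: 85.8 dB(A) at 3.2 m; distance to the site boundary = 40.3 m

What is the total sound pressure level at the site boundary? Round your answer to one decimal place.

Apply inverse-square spreading to bring every level to the receiver, then sum 10^(L/10).
server rack: 69.0 − 20·log₁₀(40.5/4.7) = 69.0 − 18.71 = 50.29 dB(A).
vacuum pump: 81.5 − 20·log₁₀(46.3/3.9) = 81.5 − 21.49 = 60.01 dB(A).
cooling tower: 85.8 − 20·log₁₀(40.3/3.2) = 85.8 − 22.00 = 63.80 dB(A).
Σ 10^(L/10) = 3.506e+06 → L_total = 10·log₁₀(3.506e+06) = 65.45 dB(A).

65.4 dB(A)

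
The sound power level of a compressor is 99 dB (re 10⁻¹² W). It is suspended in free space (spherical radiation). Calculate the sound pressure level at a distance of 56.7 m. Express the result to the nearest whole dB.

53 dB

Free-field spherical radiation: L_p = L_w − 10·log₁₀(4π·r²), r = 56.7 m.
4π·r² = 4.04e+04 m², 10·log₁₀ of that is 46.064 dB.
L_p = 99 − 46.064 = 52.94 dB.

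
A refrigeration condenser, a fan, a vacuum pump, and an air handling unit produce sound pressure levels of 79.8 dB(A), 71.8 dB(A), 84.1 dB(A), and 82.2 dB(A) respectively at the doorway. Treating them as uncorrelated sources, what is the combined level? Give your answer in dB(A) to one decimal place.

Incoherent sources combine by intensity addition: L_total = 10·log₁₀(Σ 10^(L_i/10)).
Σ 10^(L/10) = 10^(79.8/10) + 10^(71.8/10) + 10^(84.1/10) + 10^(82.2/10) = 5.336e+08.
L_total = 10·log₁₀(5.336e+08) = 87.27 dB(A).

87.3 dB(A)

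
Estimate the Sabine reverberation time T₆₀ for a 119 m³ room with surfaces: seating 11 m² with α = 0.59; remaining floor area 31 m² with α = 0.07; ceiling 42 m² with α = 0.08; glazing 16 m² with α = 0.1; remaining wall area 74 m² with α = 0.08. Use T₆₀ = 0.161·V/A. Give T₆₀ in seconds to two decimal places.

Total absorption A = 11·0.59 + 31·0.07 + 42·0.08 + 16·0.1 + 74·0.08 = 19.54 m² sabins.
T₆₀ = 0.161·V/A = 0.161·119/19.54 = 0.981 s.

0.98 s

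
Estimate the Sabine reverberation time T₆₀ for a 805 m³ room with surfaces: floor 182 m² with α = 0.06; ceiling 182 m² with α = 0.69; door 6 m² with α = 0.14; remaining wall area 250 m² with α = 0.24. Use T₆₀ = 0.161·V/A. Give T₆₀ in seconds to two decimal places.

Total absorption A = 182·0.06 + 182·0.69 + 6·0.14 + 250·0.24 = 197.34 m² sabins.
T₆₀ = 0.161·V/A = 0.161·805/197.34 = 0.657 s.

0.66 s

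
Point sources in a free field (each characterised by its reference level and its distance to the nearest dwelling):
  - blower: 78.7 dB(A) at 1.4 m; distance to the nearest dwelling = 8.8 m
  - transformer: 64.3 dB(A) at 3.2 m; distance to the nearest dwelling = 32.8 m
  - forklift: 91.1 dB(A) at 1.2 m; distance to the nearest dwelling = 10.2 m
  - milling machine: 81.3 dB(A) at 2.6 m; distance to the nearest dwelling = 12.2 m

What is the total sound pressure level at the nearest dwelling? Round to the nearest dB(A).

First find each source's level at the receiver (point-source: −20·log₁₀(r/r_ref)), then combine on an intensity basis.
blower: 78.7 − 20·log₁₀(8.8/1.4) = 78.7 − 15.97 = 62.73 dB(A).
transformer: 64.3 − 20·log₁₀(32.8/3.2) = 64.3 − 20.21 = 44.09 dB(A).
forklift: 91.1 − 20·log₁₀(10.2/1.2) = 91.1 − 18.59 = 72.51 dB(A).
milling machine: 81.3 − 20·log₁₀(12.2/2.6) = 81.3 − 13.43 = 67.87 dB(A).
Σ 10^(L/10) = 2.586e+07 → L_total = 10·log₁₀(2.586e+07) = 74.13 dB(A).

74 dB(A)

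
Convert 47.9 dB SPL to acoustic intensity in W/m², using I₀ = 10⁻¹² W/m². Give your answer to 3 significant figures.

I = I₀·10^(L/10) = 10⁻¹² × 10^(47.9/10) = 10^(-7.210).

6.17e-08 W/m²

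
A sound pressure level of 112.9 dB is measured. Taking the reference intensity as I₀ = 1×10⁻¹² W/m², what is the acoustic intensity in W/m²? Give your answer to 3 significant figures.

0.195 W/m²

I = I₀·10^(L/10) = 10⁻¹² × 10^(112.9/10) = 10^(-0.710).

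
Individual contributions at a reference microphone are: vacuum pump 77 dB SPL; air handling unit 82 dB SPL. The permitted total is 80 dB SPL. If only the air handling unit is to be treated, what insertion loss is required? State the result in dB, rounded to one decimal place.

5.0 dB

Fixed contribution from the other source: Σ 10^(L/10) = 10^(77/10) = 5.012e+07 (77.00 dB SPL).
The limit corresponds to 10^(80/10) = 1.000e+08; subtracting the fixed part leaves 4.988e+07 for the air handling unit, i.e. 76.98 dB SPL.
So the air handling unit must be reduced from 82 to 76.98 dB SPL: IL = 5.02 dB.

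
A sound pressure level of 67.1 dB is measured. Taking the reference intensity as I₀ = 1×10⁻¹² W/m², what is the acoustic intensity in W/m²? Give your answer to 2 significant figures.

5.1e-06 W/m²

I/I₀ = 10^(67.1/10) = 5.129e+06, so I = 5.129e+06 × 10⁻¹² W/m².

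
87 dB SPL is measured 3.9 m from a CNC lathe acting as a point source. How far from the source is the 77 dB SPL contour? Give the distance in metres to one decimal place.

Point-source spreading drops the level by 20·log₁₀(r₂/r₁); inverting, r₂/r₁ = 10^(ΔL/20).
r₂ = 3.9·10^((87−77)/20) = 3.9·10^(10.0/20) = 12.33 m.

12.3 m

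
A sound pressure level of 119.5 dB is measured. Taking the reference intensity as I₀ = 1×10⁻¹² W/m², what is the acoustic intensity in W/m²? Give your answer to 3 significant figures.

0.891 W/m²

L = 10·log₁₀(I/I₀) ⇒ I = I₀·10^(L/10) = 10⁻¹² × 10^11.95.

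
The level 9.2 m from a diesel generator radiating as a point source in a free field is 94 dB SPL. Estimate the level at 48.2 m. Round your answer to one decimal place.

79.6 dB SPL

Spherical spreading from a point source gives a 20·log₁₀(r₂/r₁) drop.
L₂ = 94 − 20·log₁₀(48.2/9.2) = 94 − 14.385 = 79.61 dB SPL.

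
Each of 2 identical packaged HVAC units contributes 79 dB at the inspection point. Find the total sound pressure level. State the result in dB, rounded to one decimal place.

N identical incoherent sources raise the level by 10·log₁₀ N.
L_total = 79 + 10·log₁₀(2) = 79 + 3.010 = 82.01 dB.

82.0 dB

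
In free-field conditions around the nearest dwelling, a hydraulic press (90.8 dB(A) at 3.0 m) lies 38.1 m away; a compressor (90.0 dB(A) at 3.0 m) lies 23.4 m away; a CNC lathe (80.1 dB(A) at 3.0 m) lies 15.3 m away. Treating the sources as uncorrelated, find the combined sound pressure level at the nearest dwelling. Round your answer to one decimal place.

74.4 dB(A)

Propagate each source to the receiver with L = L_ref − 20·log₁₀(r/r_ref), then add intensities.
hydraulic press: 90.8 − 20·log₁₀(38.1/3.0) = 90.8 − 22.08 = 68.72 dB(A).
compressor: 90.0 − 20·log₁₀(23.4/3.0) = 90.0 − 17.84 = 72.16 dB(A).
CNC lathe: 80.1 − 20·log₁₀(15.3/3.0) = 80.1 − 14.15 = 65.95 dB(A).
Σ 10^(L/10) = 2.782e+07 → L_total = 10·log₁₀(2.782e+07) = 74.44 dB(A).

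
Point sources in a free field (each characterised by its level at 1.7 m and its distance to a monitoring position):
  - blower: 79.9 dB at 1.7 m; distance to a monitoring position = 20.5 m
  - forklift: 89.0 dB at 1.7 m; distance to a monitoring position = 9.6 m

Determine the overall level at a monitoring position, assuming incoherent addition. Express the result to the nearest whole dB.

74 dB

First find each source's level at the receiver (point-source: −20·log₁₀(r/r_ref)), then combine on an intensity basis.
blower: 79.9 − 20·log₁₀(20.5/1.7) = 79.9 − 21.63 = 58.27 dB.
forklift: 89.0 − 20·log₁₀(9.6/1.7) = 89.0 − 15.04 = 73.96 dB.
Σ 10^(L/10) = 2.558e+07 → L_total = 10·log₁₀(2.558e+07) = 74.08 dB.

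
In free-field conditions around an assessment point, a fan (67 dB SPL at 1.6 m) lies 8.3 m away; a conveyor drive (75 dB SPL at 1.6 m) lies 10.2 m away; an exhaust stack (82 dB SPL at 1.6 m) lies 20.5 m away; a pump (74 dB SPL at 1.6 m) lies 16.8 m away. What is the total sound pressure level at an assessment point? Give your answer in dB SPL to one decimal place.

Propagate each source to the receiver with L = L_ref − 20·log₁₀(r/r_ref), then add intensities.
fan: 67 − 20·log₁₀(8.3/1.6) = 67 − 14.30 = 52.70 dB SPL.
conveyor drive: 75 − 20·log₁₀(10.2/1.6) = 75 − 16.09 = 58.91 dB SPL.
exhaust stack: 82 − 20·log₁₀(20.5/1.6) = 82 − 22.15 = 59.85 dB SPL.
pump: 74 − 20·log₁₀(16.8/1.6) = 74 − 20.42 = 53.58 dB SPL.
Σ 10^(L/10) = 2.158e+06 → L_total = 10·log₁₀(2.158e+06) = 63.34 dB SPL.

63.3 dB SPL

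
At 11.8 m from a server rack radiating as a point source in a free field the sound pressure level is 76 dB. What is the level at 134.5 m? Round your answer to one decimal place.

For a point source, L₂ = L₁ − 20·log₁₀(r₂/r₁).
L₂ = 76 − 20·log₁₀(134.5/11.8) = 76 − 21.137 = 54.86 dB.

54.9 dB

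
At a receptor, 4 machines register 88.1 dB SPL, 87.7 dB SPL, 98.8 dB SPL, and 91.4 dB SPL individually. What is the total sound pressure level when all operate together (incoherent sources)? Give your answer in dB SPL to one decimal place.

100.1 dB SPL

For uncorrelated sources the intensities add, so convert each level to linear form, sum, and take 10·log₁₀ of the total.
Σ 10^(L/10) = 10^(88.1/10) + 10^(87.7/10) + 10^(98.8/10) + 10^(91.4/10) = 1.020e+10.
L_total = 10·log₁₀(1.020e+10) = 100.09 dB SPL.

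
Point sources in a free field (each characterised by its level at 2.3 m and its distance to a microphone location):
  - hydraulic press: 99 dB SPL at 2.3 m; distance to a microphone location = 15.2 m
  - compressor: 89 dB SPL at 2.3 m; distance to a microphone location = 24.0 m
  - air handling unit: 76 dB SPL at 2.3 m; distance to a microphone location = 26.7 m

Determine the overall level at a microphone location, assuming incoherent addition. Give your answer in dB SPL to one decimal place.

82.8 dB SPL

Apply inverse-square spreading to bring every level to the receiver, then sum 10^(L/10).
hydraulic press: 99 − 20·log₁₀(15.2/2.3) = 99 − 16.40 = 82.60 dB SPL.
compressor: 89 − 20·log₁₀(24.0/2.3) = 89 − 20.37 = 68.63 dB SPL.
air handling unit: 76 − 20·log₁₀(26.7/2.3) = 76 − 21.30 = 54.70 dB SPL.
Σ 10^(L/10) = 1.895e+08 → L_total = 10·log₁₀(1.895e+08) = 82.78 dB SPL.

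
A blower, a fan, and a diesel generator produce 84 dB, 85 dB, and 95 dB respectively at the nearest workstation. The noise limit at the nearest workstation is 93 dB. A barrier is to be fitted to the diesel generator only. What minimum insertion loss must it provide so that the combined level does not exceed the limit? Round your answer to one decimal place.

The untreated sources together contribute 10^(84/10) + 10^(85/10) = 5.674e+08, i.e. 87.54 dB.
To meet 93 dB overall, the treated diesel generator may contribute at most 10^(93/10) − 5.674e+08 = 1.428e+09, i.e. 91.55 dB.
Required insertion loss = 95 − 91.55 = 3.45 dB.

3.5 dB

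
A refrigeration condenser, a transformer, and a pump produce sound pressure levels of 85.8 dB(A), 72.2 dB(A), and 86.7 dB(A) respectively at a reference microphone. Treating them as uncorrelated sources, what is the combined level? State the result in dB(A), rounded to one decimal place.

For uncorrelated sources the intensities add, so convert each level to linear form, sum, and take 10·log₁₀ of the total.
Σ 10^(L/10) = 10^(85.8/10) + 10^(72.2/10) + 10^(86.7/10) = 8.645e+08.
L_total = 10·log₁₀(8.645e+08) = 89.37 dB(A).

89.4 dB(A)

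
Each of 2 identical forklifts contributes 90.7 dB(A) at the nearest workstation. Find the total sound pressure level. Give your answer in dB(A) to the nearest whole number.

With 2 equal, uncorrelated contributions the intensity is 2× that of one unit, giving a rise of 10·log₁₀ 2.
L_total = 90.7 + 10·log₁₀(2) = 90.7 + 3.010 = 93.71 dB(A).

94 dB(A)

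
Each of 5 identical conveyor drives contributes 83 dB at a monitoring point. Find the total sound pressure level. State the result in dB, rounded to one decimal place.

90.0 dB

N identical incoherent sources raise the level by 10·log₁₀ N.
L_total = 83 + 10·log₁₀(5) = 83 + 6.990 = 89.99 dB.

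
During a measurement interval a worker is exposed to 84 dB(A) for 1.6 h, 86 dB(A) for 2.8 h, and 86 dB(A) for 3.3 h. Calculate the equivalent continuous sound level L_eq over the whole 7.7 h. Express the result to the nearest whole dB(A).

86 dB(A)

The energy average is taken in the linear domain: L_eq = 10·log₁₀[(Σ tᵢ·10^(Lᵢ/10))/T], T = 7.7 h.
Σ tᵢ·10^(Lᵢ/10) = 1.6·10^(84/10) + 2.8·10^(86/10) + 3.3·10^(86/10) = 2.830e+09.
L_eq = 10·log₁₀(2.830e+09/7.7) = 85.65 dB(A).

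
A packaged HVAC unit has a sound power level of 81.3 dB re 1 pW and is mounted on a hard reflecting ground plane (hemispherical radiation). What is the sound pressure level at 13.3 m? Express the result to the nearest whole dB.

Free-field hemispherical radiation: L_p = L_w − 10·log₁₀(2π·r²), r = 13.3 m.
2π·r² = 1111 m², 10·log₁₀ of that is 30.459 dB.
L_p = 81.3 − 30.459 = 50.84 dB.

51 dB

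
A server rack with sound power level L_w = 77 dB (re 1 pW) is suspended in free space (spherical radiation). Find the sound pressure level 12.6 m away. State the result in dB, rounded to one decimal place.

44.0 dB

L_p = L_w − 10·log₁₀(4π·r²) with r = 12.6 m.
4π·r² = 1995 m², 10·log₁₀ of that is 33.000 dB.
L_p = 77 − 33.000 = 44.00 dB.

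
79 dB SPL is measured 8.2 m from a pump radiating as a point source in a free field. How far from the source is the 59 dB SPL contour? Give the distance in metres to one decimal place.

82.0 m

The 20.0 dB drop corresponds to a distance ratio of 10^(20.0/20) for a point source.
r₂ = 8.2·10^((79−59)/20) = 8.2·10^(20.0/20) = 82.00 m.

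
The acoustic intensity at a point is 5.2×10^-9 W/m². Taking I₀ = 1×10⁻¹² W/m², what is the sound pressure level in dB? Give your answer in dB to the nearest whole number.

37 dB

Dividing by I₀ shifts the exponent by 12: I/I₀ = 5.2×10^3.
L = 10·(0.7160 + 3) = 37.16 dB.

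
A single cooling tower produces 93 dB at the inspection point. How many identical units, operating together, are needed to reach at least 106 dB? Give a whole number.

20

N identical sources give L₁ + 10·log₁₀ N, so require 10·log₁₀ N ≥ 106 − 93 = 13.0 dB.
N ≥ 10^(13.0/10) = 19.953, so N = 20.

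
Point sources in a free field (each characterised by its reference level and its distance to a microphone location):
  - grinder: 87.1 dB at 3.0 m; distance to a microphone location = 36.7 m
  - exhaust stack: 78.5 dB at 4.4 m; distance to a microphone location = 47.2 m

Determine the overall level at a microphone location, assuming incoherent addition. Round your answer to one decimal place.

Apply inverse-square spreading to bring every level to the receiver, then sum 10^(L/10).
grinder: 87.1 − 20·log₁₀(36.7/3.0) = 87.1 − 21.75 = 65.35 dB.
exhaust stack: 78.5 − 20·log₁₀(47.2/4.4) = 78.5 − 20.61 = 57.89 dB.
Σ 10^(L/10) = 4.042e+06 → L_total = 10·log₁₀(4.042e+06) = 66.07 dB.

66.1 dB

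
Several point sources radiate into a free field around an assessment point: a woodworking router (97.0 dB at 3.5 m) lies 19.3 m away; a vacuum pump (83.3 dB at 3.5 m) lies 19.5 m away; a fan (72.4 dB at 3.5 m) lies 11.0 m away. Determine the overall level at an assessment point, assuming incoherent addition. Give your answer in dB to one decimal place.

82.4 dB

Propagate each source to the receiver with L = L_ref − 20·log₁₀(r/r_ref), then add intensities.
woodworking router: 97.0 − 20·log₁₀(19.3/3.5) = 97.0 − 14.83 = 82.17 dB.
vacuum pump: 83.3 − 20·log₁₀(19.5/3.5) = 83.3 − 14.92 = 68.38 dB.
fan: 72.4 − 20·log₁₀(11.0/3.5) = 72.4 − 9.95 = 62.45 dB.
Σ 10^(L/10) = 1.735e+08 → L_total = 10·log₁₀(1.735e+08) = 82.39 dB.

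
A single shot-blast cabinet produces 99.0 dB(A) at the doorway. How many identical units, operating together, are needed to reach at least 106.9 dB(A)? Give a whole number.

7

N identical sources give L₁ + 10·log₁₀ N, so require 10·log₁₀ N ≥ 106.9 − 99.0 = 7.9 dB.
N ≥ 10^(7.9/10) = 6.166, so N = 7.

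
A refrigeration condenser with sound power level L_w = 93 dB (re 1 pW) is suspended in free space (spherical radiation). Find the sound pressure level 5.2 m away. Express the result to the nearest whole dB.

68 dB

The power spreads over a sphere of area 4π·r², so L_p = L_w − 10·log₁₀(4π·r²).
4π·r² = 339.8 m², 10·log₁₀ of that is 25.312 dB.
L_p = 93 − 25.312 = 67.69 dB.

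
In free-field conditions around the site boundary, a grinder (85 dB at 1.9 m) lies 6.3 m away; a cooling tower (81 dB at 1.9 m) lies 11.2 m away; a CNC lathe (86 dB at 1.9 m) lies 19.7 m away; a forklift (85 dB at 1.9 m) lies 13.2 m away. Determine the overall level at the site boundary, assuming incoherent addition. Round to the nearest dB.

First find each source's level at the receiver (point-source: −20·log₁₀(r/r_ref)), then combine on an intensity basis.
grinder: 85 − 20·log₁₀(6.3/1.9) = 85 − 10.41 = 74.59 dB.
cooling tower: 81 − 20·log₁₀(11.2/1.9) = 81 − 15.41 = 65.59 dB.
CNC lathe: 86 − 20·log₁₀(19.7/1.9) = 86 − 20.31 = 65.69 dB.
forklift: 85 − 20·log₁₀(13.2/1.9) = 85 − 16.84 = 68.16 dB.
Σ 10^(L/10) = 4.264e+07 → L_total = 10·log₁₀(4.264e+07) = 76.30 dB.

76 dB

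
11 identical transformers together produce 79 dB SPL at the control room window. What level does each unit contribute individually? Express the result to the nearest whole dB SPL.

69 dB SPL

Dividing the total intensity by 11 lowers the level by 10·log₁₀ 11 = 10.414 dB: L₁ = 79 − 10.414.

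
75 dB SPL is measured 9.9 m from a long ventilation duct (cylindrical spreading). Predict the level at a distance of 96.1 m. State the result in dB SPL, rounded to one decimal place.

Line-source attenuation: ΔL = 10·log₁₀(r₂/r₁) = 10·log₁₀(96.1/9.9) = 9.871 dB.
L₂ = 75 − 10·log₁₀(96.1/9.9) = 75 − 9.871 = 65.13 dB SPL.

65.1 dB SPL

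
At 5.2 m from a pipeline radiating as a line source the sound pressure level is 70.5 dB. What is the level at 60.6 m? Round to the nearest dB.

60 dB

Cylindrical spreading from a line source gives a 10·log₁₀(r₂/r₁) drop.
L₂ = 70.5 − 10·log₁₀(60.6/5.2) = 70.5 − 10.665 = 59.84 dB.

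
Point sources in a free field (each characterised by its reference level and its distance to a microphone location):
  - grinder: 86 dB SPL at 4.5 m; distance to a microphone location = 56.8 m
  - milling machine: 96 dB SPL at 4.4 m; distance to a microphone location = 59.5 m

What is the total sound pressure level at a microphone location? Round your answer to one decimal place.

Propagate each source to the receiver with L = L_ref − 20·log₁₀(r/r_ref), then add intensities.
grinder: 86 − 20·log₁₀(56.8/4.5) = 86 − 22.02 = 63.98 dB SPL.
milling machine: 96 − 20·log₁₀(59.5/4.4) = 96 − 22.62 = 73.38 dB SPL.
Σ 10^(L/10) = 2.427e+07 → L_total = 10·log₁₀(2.427e+07) = 73.85 dB SPL.

73.9 dB SPL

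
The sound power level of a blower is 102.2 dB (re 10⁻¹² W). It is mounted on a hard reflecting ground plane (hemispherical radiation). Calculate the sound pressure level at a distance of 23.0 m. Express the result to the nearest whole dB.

The power spreads over a hemisphere of area 2π·r², so L_p = L_w − 10·log₁₀(2π·r²).
2π·r² = 3324 m², 10·log₁₀ of that is 35.216 dB.
L_p = 102.2 − 35.216 = 66.98 dB.

67 dB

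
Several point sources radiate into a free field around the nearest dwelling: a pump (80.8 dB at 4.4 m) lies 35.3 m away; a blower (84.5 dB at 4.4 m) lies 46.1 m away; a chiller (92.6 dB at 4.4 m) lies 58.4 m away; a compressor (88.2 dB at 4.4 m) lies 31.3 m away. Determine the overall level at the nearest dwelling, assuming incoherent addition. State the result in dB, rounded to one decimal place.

74.4 dB

First find each source's level at the receiver (point-source: −20·log₁₀(r/r_ref)), then combine on an intensity basis.
pump: 80.8 − 20·log₁₀(35.3/4.4) = 80.8 − 18.09 = 62.71 dB.
blower: 84.5 − 20·log₁₀(46.1/4.4) = 84.5 − 20.40 = 64.10 dB.
chiller: 92.6 − 20·log₁₀(58.4/4.4) = 92.6 − 22.46 = 70.14 dB.
compressor: 88.2 − 20·log₁₀(31.3/4.4) = 88.2 − 17.04 = 71.16 dB.
Σ 10^(L/10) = 2.782e+07 → L_total = 10·log₁₀(2.782e+07) = 74.44 dB.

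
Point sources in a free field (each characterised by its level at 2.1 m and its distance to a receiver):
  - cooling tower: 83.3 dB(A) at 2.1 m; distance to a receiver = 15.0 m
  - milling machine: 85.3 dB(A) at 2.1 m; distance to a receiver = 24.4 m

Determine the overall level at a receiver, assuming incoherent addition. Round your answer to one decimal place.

Apply inverse-square spreading to bring every level to the receiver, then sum 10^(L/10).
cooling tower: 83.3 − 20·log₁₀(15.0/2.1) = 83.3 − 17.08 = 66.22 dB(A).
milling machine: 85.3 − 20·log₁₀(24.4/2.1) = 85.3 − 21.30 = 64.00 dB(A).
Σ 10^(L/10) = 6.700e+06 → L_total = 10·log₁₀(6.700e+06) = 68.26 dB(A).

68.3 dB(A)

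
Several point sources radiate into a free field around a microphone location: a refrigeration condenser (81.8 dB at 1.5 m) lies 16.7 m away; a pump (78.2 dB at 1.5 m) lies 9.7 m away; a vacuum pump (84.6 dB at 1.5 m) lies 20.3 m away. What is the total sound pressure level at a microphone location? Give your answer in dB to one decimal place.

66.4 dB

First find each source's level at the receiver (point-source: −20·log₁₀(r/r_ref)), then combine on an intensity basis.
refrigeration condenser: 81.8 − 20·log₁₀(16.7/1.5) = 81.8 − 20.93 = 60.87 dB.
pump: 78.2 − 20·log₁₀(9.7/1.5) = 78.2 − 16.21 = 61.99 dB.
vacuum pump: 84.6 − 20·log₁₀(20.3/1.5) = 84.6 − 22.63 = 61.97 dB.
Σ 10^(L/10) = 4.376e+06 → L_total = 10·log₁₀(4.376e+06) = 66.41 dB.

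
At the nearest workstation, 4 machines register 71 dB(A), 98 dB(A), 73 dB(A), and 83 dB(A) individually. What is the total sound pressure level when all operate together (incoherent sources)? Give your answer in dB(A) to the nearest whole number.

For uncorrelated sources the intensities add, so convert each level to linear form, sum, and take 10·log₁₀ of the total.
Σ 10^(L/10) = 10^(71/10) + 10^(98/10) + 10^(73/10) + 10^(83/10) = 6.542e+09.
L_total = 10·log₁₀(6.542e+09) = 98.16 dB(A).

98 dB(A)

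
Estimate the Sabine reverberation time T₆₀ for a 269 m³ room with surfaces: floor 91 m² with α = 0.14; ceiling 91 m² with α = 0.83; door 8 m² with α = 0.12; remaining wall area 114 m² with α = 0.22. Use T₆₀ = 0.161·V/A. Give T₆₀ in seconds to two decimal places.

Summing Sᵢαᵢ: 91·0.14 + 91·0.83 + 8·0.12 + 114·0.22 = 114.31 m².
T₆₀ = 0.161 × 269 / 114.31 = 0.379 s.

0.38 s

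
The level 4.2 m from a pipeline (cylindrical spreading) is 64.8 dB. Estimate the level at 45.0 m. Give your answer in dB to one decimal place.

54.5 dB

Line-source attenuation: ΔL = 10·log₁₀(r₂/r₁) = 10·log₁₀(45.0/4.2) = 10.300 dB.
L₂ = 64.8 − 10·log₁₀(45.0/4.2) = 64.8 − 10.300 = 54.50 dB.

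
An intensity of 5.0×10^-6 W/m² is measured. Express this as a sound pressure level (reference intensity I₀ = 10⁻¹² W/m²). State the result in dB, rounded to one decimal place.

67.0 dB

Dividing by I₀ shifts the exponent by 12: I/I₀ = 5.0×10^6.
L = 10·(0.6990 + 6) = 66.99 dB.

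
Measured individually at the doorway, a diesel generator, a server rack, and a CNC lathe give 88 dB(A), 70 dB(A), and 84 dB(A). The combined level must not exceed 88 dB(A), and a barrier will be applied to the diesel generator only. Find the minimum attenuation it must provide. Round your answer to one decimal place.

The untreated sources together contribute 10^(70/10) + 10^(84/10) = 2.612e+08, i.e. 84.17 dB(A).
To meet 88 dB(A) overall, the treated diesel generator may contribute at most 10^(88/10) − 2.612e+08 = 3.698e+08, i.e. 85.68 dB(A).
Required insertion loss = 88 − 85.68 = 2.32 dB.

2.3 dB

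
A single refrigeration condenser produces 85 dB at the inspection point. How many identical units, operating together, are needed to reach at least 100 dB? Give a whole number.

N identical sources give L₁ + 10·log₁₀ N, so require 10·log₁₀ N ≥ 100 − 85 = 15.0 dB.
N ≥ 10^(15.0/10) = 31.623, so N = 32.

32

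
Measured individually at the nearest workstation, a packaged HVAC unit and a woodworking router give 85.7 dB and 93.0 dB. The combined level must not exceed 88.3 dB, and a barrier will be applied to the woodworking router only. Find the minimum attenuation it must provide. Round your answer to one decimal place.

8.2 dB

Everything except the woodworking router sums to 10^(85.7/10) = 3.715e+08 in linear terms, 85.70 dB.
The limit corresponds to 10^(88.3/10) = 6.761e+08; subtracting the fixed part leaves 3.045e+08 for the woodworking router, i.e. 84.84 dB.
So the woodworking router must be reduced from 93.0 to 84.84 dB: IL = 8.16 dB.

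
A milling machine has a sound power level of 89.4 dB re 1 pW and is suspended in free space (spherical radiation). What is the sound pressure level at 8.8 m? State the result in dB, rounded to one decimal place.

59.5 dB

The power spreads over a sphere of area 4π·r², so L_p = L_w − 10·log₁₀(4π·r²).
4π·r² = 973.1 m², 10·log₁₀ of that is 29.882 dB.
L_p = 89.4 − 29.882 = 59.52 dB.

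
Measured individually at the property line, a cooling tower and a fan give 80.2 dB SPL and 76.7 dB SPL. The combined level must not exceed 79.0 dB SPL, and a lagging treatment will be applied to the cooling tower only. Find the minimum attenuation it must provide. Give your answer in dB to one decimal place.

Fixed contribution from the other source: Σ 10^(L/10) = 10^(76.7/10) = 4.677e+07 (76.70 dB SPL).
To meet 79.0 dB SPL overall, the treated cooling tower may contribute at most 10^(79.0/10) − 4.677e+07 = 3.266e+07, i.e. 75.14 dB SPL.
So the cooling tower must be reduced from 80.2 to 75.14 dB SPL: IL = 5.06 dB.

5.1 dB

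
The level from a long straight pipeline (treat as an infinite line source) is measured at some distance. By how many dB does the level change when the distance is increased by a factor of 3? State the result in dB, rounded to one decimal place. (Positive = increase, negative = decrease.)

-4.8 dB

A line source loses 3 dB per doubling of distance; generally ΔL = −10·log₁₀(r₂/r₁).
ΔL = −10·log₁₀(3) = -4.77 dB.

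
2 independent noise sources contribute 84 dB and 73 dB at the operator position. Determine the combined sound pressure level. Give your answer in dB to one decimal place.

Incoherent sources combine by intensity addition: L_total = 10·log₁₀(Σ 10^(L_i/10)).
Σ 10^(L/10) = 10^(84/10) + 10^(73/10) = 2.711e+08.
L_total = 10·log₁₀(2.711e+08) = 84.33 dB.

84.3 dB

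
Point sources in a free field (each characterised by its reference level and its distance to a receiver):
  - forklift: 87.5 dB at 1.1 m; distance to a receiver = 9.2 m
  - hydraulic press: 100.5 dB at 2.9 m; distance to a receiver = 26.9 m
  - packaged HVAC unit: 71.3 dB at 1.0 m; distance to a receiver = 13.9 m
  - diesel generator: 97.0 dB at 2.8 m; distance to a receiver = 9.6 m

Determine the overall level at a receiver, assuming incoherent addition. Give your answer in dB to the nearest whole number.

88 dB

Propagate each source to the receiver with L = L_ref − 20·log₁₀(r/r_ref), then add intensities.
forklift: 87.5 − 20·log₁₀(9.2/1.1) = 87.5 − 18.45 = 69.05 dB.
hydraulic press: 100.5 − 20·log₁₀(26.9/2.9) = 100.5 − 19.35 = 81.15 dB.
packaged HVAC unit: 71.3 − 20·log₁₀(13.9/1.0) = 71.3 − 22.86 = 48.44 dB.
diesel generator: 97.0 − 20·log₁₀(9.6/2.8) = 97.0 − 10.70 = 86.30 dB.
Σ 10^(L/10) = 5.649e+08 → L_total = 10·log₁₀(5.649e+08) = 87.52 dB.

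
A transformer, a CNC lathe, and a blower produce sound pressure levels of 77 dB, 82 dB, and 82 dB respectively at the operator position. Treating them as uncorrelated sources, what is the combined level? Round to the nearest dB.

Incoherent sources combine by intensity addition: L_total = 10·log₁₀(Σ 10^(L_i/10)).
Σ 10^(L/10) = 10^(77/10) + 10^(82/10) + 10^(82/10) = 3.671e+08.
L_total = 10·log₁₀(3.671e+08) = 85.65 dB.

86 dB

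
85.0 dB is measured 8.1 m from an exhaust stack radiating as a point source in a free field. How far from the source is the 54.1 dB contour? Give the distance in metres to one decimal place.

284.1 m

Point-source spreading drops the level by 20·log₁₀(r₂/r₁); inverting, r₂/r₁ = 10^(ΔL/20).
r₂ = 8.1·10^((85.0−54.1)/20) = 8.1·10^(30.9/20) = 284.11 m.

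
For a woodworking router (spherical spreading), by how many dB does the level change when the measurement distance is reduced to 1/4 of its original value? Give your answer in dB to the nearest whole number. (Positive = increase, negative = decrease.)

+12 dB

A point source loses 6 dB per doubling of distance; generally ΔL = −20·log₁₀(r₂/r₁).
ΔL = −20·log₁₀(0.25) = +12.04 dB.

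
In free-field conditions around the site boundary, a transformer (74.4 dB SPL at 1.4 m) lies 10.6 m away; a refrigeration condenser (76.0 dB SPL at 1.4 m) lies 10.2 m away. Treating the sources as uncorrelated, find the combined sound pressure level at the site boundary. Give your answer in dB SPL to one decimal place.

Apply inverse-square spreading to bring every level to the receiver, then sum 10^(L/10).
transformer: 74.4 − 20·log₁₀(10.6/1.4) = 74.4 − 17.58 = 56.82 dB SPL.
refrigeration condenser: 76.0 − 20·log₁₀(10.2/1.4) = 76.0 − 17.25 = 58.75 dB SPL.
Σ 10^(L/10) = 1.230e+06 → L_total = 10·log₁₀(1.230e+06) = 60.90 dB SPL.

60.9 dB SPL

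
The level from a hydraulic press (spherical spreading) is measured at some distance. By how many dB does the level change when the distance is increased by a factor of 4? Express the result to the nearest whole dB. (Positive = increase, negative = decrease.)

Point-source spreading: ΔL = −20·log₁₀(r₂/r₁).
ΔL = −20·log₁₀(4) = -12.04 dB.

-12 dB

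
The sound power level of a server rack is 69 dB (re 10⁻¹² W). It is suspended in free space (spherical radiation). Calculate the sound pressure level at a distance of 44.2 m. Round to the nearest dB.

25 dB

Free-field spherical radiation: L_p = L_w − 10·log₁₀(4π·r²), r = 44.2 m.
4π·r² = 2.455e+04 m², 10·log₁₀ of that is 43.901 dB.
L_p = 69 − 43.901 = 25.10 dB.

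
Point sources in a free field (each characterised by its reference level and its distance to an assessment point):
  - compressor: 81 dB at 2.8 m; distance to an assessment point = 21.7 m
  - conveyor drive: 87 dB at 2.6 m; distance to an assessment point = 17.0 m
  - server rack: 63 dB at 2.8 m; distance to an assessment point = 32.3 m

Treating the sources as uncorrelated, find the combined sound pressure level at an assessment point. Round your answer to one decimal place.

71.4 dB

Propagate each source to the receiver with L = L_ref − 20·log₁₀(r/r_ref), then add intensities.
compressor: 81 − 20·log₁₀(21.7/2.8) = 81 − 17.79 = 63.21 dB.
conveyor drive: 87 − 20·log₁₀(17.0/2.6) = 87 − 16.31 = 70.69 dB.
server rack: 63 − 20·log₁₀(32.3/2.8) = 63 − 21.24 = 41.76 dB.
Σ 10^(L/10) = 1.383e+07 → L_total = 10·log₁₀(1.383e+07) = 71.41 dB.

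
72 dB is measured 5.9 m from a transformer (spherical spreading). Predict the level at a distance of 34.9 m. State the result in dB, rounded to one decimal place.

Spherical spreading from a point source gives a 20·log₁₀(r₂/r₁) drop.
L₂ = 72 − 20·log₁₀(34.9/5.9) = 72 − 15.439 = 56.56 dB.

56.6 dB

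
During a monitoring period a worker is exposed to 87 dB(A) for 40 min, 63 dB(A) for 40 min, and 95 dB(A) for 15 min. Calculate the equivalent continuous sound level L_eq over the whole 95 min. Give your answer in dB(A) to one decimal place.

88.5 dB(A)

The energy average is taken in the linear domain: L_eq = 10·log₁₀[(Σ tᵢ·10^(Lᵢ/10))/T], T = 95 min.
Σ tᵢ·10^(Lᵢ/10) = 40·10^(87/10) + 40·10^(63/10) + 15·10^(95/10) = 6.756e+10.
L_eq = 10·log₁₀(6.756e+10/95) = 88.52 dB(A).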